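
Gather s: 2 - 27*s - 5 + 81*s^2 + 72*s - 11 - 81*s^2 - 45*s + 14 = 0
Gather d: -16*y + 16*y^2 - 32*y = 16*y^2 - 48*y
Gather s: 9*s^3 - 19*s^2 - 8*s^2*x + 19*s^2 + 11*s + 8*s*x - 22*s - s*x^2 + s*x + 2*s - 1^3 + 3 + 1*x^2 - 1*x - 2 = 9*s^3 - 8*s^2*x + s*(-x^2 + 9*x - 9) + x^2 - x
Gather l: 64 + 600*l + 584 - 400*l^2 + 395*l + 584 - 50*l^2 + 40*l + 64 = -450*l^2 + 1035*l + 1296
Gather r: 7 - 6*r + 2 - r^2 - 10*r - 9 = -r^2 - 16*r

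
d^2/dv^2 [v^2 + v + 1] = 2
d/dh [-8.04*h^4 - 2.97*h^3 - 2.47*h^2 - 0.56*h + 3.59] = -32.16*h^3 - 8.91*h^2 - 4.94*h - 0.56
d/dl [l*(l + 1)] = 2*l + 1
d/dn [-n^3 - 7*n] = -3*n^2 - 7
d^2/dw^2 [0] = 0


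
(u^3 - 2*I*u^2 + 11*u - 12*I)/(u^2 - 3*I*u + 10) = (u^3 - 2*I*u^2 + 11*u - 12*I)/(u^2 - 3*I*u + 10)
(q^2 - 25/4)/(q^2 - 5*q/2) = (q + 5/2)/q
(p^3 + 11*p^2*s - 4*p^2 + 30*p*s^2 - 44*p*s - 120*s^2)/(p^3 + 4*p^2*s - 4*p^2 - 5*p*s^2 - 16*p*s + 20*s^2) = (p + 6*s)/(p - s)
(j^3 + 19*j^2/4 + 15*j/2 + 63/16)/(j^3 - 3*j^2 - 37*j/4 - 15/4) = (8*j^2 + 26*j + 21)/(4*(2*j^2 - 9*j - 5))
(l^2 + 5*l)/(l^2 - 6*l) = (l + 5)/(l - 6)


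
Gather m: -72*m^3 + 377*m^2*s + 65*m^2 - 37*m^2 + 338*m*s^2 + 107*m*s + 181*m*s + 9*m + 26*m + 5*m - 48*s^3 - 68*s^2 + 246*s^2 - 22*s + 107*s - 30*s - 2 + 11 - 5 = -72*m^3 + m^2*(377*s + 28) + m*(338*s^2 + 288*s + 40) - 48*s^3 + 178*s^2 + 55*s + 4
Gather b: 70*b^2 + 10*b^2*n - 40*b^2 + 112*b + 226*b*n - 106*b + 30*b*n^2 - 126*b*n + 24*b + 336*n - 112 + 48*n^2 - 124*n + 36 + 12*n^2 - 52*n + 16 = b^2*(10*n + 30) + b*(30*n^2 + 100*n + 30) + 60*n^2 + 160*n - 60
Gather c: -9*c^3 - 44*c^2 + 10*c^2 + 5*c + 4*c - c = -9*c^3 - 34*c^2 + 8*c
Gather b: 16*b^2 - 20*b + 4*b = 16*b^2 - 16*b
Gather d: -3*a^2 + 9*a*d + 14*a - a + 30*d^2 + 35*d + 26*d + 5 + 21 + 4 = -3*a^2 + 13*a + 30*d^2 + d*(9*a + 61) + 30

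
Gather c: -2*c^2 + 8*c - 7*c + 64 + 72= -2*c^2 + c + 136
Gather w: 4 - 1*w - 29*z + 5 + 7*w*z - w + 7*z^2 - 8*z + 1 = w*(7*z - 2) + 7*z^2 - 37*z + 10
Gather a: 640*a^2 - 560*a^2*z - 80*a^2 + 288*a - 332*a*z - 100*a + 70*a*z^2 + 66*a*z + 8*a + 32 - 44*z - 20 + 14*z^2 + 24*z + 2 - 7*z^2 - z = a^2*(560 - 560*z) + a*(70*z^2 - 266*z + 196) + 7*z^2 - 21*z + 14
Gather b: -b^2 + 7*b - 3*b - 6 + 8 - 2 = -b^2 + 4*b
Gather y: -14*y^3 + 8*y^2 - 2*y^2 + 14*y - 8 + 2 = -14*y^3 + 6*y^2 + 14*y - 6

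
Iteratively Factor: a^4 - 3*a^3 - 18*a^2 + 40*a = (a - 5)*(a^3 + 2*a^2 - 8*a) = (a - 5)*(a + 4)*(a^2 - 2*a) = a*(a - 5)*(a + 4)*(a - 2)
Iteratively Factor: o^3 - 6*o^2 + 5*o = (o - 1)*(o^2 - 5*o) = o*(o - 1)*(o - 5)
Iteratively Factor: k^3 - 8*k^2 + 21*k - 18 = (k - 3)*(k^2 - 5*k + 6) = (k - 3)^2*(k - 2)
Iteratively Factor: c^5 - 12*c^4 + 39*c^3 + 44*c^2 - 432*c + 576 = (c - 4)*(c^4 - 8*c^3 + 7*c^2 + 72*c - 144) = (c - 4)^2*(c^3 - 4*c^2 - 9*c + 36) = (c - 4)^2*(c - 3)*(c^2 - c - 12) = (c - 4)^3*(c - 3)*(c + 3)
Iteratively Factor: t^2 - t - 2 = (t - 2)*(t + 1)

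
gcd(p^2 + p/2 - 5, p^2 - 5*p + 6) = p - 2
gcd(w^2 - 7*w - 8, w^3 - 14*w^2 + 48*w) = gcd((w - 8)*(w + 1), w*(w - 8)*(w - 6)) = w - 8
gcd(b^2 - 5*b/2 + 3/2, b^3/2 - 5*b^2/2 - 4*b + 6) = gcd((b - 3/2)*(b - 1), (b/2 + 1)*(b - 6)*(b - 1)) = b - 1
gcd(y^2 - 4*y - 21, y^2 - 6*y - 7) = y - 7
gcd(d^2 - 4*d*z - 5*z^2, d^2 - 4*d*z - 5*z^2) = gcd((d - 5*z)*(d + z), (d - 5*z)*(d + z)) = -d^2 + 4*d*z + 5*z^2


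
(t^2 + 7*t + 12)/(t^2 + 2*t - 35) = (t^2 + 7*t + 12)/(t^2 + 2*t - 35)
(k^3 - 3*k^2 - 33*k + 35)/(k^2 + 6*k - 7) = (k^2 - 2*k - 35)/(k + 7)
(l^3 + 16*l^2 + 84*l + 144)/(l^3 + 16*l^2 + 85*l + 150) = (l^2 + 10*l + 24)/(l^2 + 10*l + 25)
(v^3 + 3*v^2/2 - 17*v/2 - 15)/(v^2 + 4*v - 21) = (v^2 + 9*v/2 + 5)/(v + 7)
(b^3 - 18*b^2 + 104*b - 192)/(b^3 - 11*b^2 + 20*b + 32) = (b - 6)/(b + 1)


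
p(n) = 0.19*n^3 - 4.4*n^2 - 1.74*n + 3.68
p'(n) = 0.57*n^2 - 8.8*n - 1.74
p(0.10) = 3.46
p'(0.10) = -2.61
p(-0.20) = 3.85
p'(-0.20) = 0.04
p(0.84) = -0.77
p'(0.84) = -8.73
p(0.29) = 2.81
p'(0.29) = -4.24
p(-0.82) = 2.04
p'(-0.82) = 5.86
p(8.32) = -205.95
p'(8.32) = -35.50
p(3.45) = -46.89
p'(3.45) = -25.32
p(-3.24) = -43.33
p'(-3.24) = 32.76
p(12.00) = -322.48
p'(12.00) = -25.26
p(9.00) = -229.87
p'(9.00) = -34.77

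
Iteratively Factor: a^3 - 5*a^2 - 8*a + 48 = (a - 4)*(a^2 - a - 12) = (a - 4)*(a + 3)*(a - 4)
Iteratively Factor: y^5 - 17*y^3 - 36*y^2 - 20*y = (y - 5)*(y^4 + 5*y^3 + 8*y^2 + 4*y) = (y - 5)*(y + 2)*(y^3 + 3*y^2 + 2*y) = y*(y - 5)*(y + 2)*(y^2 + 3*y + 2) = y*(y - 5)*(y + 2)^2*(y + 1)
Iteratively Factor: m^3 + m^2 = (m)*(m^2 + m) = m^2*(m + 1)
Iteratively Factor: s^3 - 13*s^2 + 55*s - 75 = (s - 5)*(s^2 - 8*s + 15) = (s - 5)^2*(s - 3)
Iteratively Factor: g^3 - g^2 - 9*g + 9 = (g + 3)*(g^2 - 4*g + 3) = (g - 1)*(g + 3)*(g - 3)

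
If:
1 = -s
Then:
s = -1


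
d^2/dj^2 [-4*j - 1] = 0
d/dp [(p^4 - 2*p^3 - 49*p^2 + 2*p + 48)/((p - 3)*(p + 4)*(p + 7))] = (p^6 + 16*p^5 + 18*p^4 - 320*p^3 + 589*p^2 + 7464*p + 72)/(p^6 + 16*p^5 + 54*p^4 - 248*p^3 - 1319*p^2 + 840*p + 7056)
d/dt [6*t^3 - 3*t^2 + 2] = 6*t*(3*t - 1)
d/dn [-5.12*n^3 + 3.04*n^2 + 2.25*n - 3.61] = -15.36*n^2 + 6.08*n + 2.25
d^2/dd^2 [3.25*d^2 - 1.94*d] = 6.50000000000000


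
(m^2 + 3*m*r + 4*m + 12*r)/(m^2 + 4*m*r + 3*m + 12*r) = (m^2 + 3*m*r + 4*m + 12*r)/(m^2 + 4*m*r + 3*m + 12*r)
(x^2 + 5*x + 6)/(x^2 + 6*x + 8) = (x + 3)/(x + 4)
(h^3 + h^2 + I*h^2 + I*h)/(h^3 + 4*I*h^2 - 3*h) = (h + 1)/(h + 3*I)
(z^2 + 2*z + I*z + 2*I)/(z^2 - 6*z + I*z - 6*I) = (z + 2)/(z - 6)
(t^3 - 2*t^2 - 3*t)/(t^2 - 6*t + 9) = t*(t + 1)/(t - 3)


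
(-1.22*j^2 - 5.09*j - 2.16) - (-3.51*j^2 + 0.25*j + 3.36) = 2.29*j^2 - 5.34*j - 5.52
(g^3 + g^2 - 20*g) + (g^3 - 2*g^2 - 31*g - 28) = 2*g^3 - g^2 - 51*g - 28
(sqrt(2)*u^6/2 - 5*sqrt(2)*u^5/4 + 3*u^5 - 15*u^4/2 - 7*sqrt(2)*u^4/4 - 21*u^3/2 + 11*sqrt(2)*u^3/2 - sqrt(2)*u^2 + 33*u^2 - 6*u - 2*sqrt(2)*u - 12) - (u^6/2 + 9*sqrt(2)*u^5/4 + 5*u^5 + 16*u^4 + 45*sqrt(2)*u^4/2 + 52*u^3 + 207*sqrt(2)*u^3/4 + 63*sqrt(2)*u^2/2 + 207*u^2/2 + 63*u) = -u^6/2 + sqrt(2)*u^6/2 - 7*sqrt(2)*u^5/2 - 2*u^5 - 97*sqrt(2)*u^4/4 - 47*u^4/2 - 185*sqrt(2)*u^3/4 - 125*u^3/2 - 141*u^2/2 - 65*sqrt(2)*u^2/2 - 69*u - 2*sqrt(2)*u - 12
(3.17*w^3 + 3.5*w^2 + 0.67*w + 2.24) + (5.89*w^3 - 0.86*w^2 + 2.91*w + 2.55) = 9.06*w^3 + 2.64*w^2 + 3.58*w + 4.79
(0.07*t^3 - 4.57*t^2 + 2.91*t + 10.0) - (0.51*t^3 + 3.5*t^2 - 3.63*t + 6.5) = -0.44*t^3 - 8.07*t^2 + 6.54*t + 3.5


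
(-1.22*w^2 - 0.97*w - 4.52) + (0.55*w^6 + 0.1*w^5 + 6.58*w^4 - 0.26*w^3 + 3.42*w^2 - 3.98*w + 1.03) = 0.55*w^6 + 0.1*w^5 + 6.58*w^4 - 0.26*w^3 + 2.2*w^2 - 4.95*w - 3.49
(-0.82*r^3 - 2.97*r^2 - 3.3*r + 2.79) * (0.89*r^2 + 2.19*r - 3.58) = -0.7298*r^5 - 4.4391*r^4 - 6.5057*r^3 + 5.8887*r^2 + 17.9241*r - 9.9882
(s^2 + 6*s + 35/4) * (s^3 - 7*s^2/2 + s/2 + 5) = s^5 + 5*s^4/2 - 47*s^3/4 - 181*s^2/8 + 275*s/8 + 175/4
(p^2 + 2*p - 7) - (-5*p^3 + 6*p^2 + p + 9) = 5*p^3 - 5*p^2 + p - 16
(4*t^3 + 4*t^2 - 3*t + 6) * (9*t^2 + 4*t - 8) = 36*t^5 + 52*t^4 - 43*t^3 + 10*t^2 + 48*t - 48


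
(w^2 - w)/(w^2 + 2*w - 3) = w/(w + 3)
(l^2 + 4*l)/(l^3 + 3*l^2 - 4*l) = 1/(l - 1)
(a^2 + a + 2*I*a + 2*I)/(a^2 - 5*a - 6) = (a + 2*I)/(a - 6)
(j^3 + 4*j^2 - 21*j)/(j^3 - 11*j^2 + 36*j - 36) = j*(j + 7)/(j^2 - 8*j + 12)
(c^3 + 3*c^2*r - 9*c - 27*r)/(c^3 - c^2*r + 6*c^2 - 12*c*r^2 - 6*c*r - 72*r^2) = (9 - c^2)/(-c^2 + 4*c*r - 6*c + 24*r)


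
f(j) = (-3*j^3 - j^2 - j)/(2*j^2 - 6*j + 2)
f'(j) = (6 - 4*j)*(-3*j^3 - j^2 - j)/(2*j^2 - 6*j + 2)^2 + (-9*j^2 - 2*j - 1)/(2*j^2 - 6*j + 2)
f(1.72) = 8.30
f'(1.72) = 15.97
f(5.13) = -18.30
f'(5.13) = 0.74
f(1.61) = 6.75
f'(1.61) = 12.33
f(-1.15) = 0.38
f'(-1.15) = -0.57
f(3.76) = -22.99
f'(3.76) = 9.34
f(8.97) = -20.67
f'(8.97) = -1.15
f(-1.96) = 0.97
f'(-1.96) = -0.85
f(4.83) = -18.61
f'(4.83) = 1.39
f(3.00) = -46.50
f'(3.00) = 95.50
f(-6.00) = 5.62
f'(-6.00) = -1.31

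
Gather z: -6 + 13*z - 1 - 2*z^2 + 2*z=-2*z^2 + 15*z - 7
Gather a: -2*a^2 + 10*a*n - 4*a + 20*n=-2*a^2 + a*(10*n - 4) + 20*n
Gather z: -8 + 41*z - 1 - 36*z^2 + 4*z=-36*z^2 + 45*z - 9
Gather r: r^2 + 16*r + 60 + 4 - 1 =r^2 + 16*r + 63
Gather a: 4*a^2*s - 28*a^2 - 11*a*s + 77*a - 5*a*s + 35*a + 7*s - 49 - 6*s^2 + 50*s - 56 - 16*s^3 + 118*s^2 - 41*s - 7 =a^2*(4*s - 28) + a*(112 - 16*s) - 16*s^3 + 112*s^2 + 16*s - 112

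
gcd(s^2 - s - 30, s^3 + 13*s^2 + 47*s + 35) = s + 5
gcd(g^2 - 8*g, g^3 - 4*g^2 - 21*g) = g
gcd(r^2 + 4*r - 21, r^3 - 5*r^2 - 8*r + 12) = 1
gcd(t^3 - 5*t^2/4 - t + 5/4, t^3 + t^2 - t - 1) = t^2 - 1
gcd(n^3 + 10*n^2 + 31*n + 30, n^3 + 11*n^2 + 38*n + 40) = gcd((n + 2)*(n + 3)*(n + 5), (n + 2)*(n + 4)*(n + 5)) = n^2 + 7*n + 10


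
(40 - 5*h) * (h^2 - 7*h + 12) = -5*h^3 + 75*h^2 - 340*h + 480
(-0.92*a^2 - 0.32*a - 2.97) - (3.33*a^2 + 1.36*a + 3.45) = -4.25*a^2 - 1.68*a - 6.42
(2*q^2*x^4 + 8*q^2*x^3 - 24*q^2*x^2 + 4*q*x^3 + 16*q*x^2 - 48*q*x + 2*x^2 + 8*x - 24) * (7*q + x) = 14*q^3*x^4 + 56*q^3*x^3 - 168*q^3*x^2 + 2*q^2*x^5 + 8*q^2*x^4 + 4*q^2*x^3 + 112*q^2*x^2 - 336*q^2*x + 4*q*x^4 + 16*q*x^3 - 34*q*x^2 + 56*q*x - 168*q + 2*x^3 + 8*x^2 - 24*x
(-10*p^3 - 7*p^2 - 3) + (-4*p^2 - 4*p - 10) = -10*p^3 - 11*p^2 - 4*p - 13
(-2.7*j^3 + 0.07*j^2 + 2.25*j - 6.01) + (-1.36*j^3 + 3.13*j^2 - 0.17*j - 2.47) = -4.06*j^3 + 3.2*j^2 + 2.08*j - 8.48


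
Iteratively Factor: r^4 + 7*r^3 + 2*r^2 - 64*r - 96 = (r + 4)*(r^3 + 3*r^2 - 10*r - 24) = (r + 4)^2*(r^2 - r - 6) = (r + 2)*(r + 4)^2*(r - 3)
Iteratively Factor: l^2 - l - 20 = (l + 4)*(l - 5)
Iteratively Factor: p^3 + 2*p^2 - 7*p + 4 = (p + 4)*(p^2 - 2*p + 1) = (p - 1)*(p + 4)*(p - 1)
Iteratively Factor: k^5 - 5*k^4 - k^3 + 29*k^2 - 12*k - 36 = (k - 3)*(k^4 - 2*k^3 - 7*k^2 + 8*k + 12) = (k - 3)*(k - 2)*(k^3 - 7*k - 6) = (k - 3)*(k - 2)*(k + 1)*(k^2 - k - 6) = (k - 3)^2*(k - 2)*(k + 1)*(k + 2)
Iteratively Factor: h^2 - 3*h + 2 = (h - 2)*(h - 1)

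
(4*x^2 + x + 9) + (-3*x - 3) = 4*x^2 - 2*x + 6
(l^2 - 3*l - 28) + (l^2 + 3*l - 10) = 2*l^2 - 38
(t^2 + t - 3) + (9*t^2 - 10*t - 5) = 10*t^2 - 9*t - 8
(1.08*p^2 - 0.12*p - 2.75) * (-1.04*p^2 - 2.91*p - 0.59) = -1.1232*p^4 - 3.018*p^3 + 2.572*p^2 + 8.0733*p + 1.6225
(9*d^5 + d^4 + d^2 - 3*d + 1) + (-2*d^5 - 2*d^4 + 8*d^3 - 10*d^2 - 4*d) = 7*d^5 - d^4 + 8*d^3 - 9*d^2 - 7*d + 1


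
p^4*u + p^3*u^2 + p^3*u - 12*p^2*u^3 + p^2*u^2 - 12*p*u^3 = p*(p - 3*u)*(p + 4*u)*(p*u + u)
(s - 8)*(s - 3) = s^2 - 11*s + 24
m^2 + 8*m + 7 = (m + 1)*(m + 7)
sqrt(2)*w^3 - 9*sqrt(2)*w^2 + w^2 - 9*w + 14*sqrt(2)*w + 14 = (w - 7)*(w - 2)*(sqrt(2)*w + 1)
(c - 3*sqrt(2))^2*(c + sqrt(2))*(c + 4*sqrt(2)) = c^4 - sqrt(2)*c^3 - 34*c^2 + 42*sqrt(2)*c + 144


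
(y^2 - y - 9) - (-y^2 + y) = 2*y^2 - 2*y - 9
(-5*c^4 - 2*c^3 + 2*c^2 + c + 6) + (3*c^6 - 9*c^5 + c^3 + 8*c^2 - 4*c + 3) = 3*c^6 - 9*c^5 - 5*c^4 - c^3 + 10*c^2 - 3*c + 9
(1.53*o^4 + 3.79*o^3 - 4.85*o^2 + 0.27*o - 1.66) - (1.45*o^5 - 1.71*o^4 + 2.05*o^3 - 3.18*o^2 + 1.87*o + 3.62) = -1.45*o^5 + 3.24*o^4 + 1.74*o^3 - 1.67*o^2 - 1.6*o - 5.28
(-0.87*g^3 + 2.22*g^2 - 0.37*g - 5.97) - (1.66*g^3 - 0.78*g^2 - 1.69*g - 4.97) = -2.53*g^3 + 3.0*g^2 + 1.32*g - 1.0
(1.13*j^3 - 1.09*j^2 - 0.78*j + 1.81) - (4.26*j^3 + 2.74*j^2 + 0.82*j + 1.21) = -3.13*j^3 - 3.83*j^2 - 1.6*j + 0.6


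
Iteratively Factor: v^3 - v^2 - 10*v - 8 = (v - 4)*(v^2 + 3*v + 2) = (v - 4)*(v + 1)*(v + 2)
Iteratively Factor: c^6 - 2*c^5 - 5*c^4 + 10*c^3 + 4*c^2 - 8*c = (c - 2)*(c^5 - 5*c^3 + 4*c) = (c - 2)*(c + 2)*(c^4 - 2*c^3 - c^2 + 2*c) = (c - 2)*(c + 1)*(c + 2)*(c^3 - 3*c^2 + 2*c) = (c - 2)^2*(c + 1)*(c + 2)*(c^2 - c) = c*(c - 2)^2*(c + 1)*(c + 2)*(c - 1)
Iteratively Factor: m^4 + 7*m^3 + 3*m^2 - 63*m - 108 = (m + 3)*(m^3 + 4*m^2 - 9*m - 36) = (m + 3)*(m + 4)*(m^2 - 9) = (m + 3)^2*(m + 4)*(m - 3)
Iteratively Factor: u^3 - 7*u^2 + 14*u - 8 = (u - 4)*(u^2 - 3*u + 2) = (u - 4)*(u - 2)*(u - 1)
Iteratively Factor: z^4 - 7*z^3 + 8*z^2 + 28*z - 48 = (z - 4)*(z^3 - 3*z^2 - 4*z + 12) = (z - 4)*(z + 2)*(z^2 - 5*z + 6) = (z - 4)*(z - 3)*(z + 2)*(z - 2)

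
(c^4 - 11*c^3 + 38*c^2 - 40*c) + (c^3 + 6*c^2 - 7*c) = c^4 - 10*c^3 + 44*c^2 - 47*c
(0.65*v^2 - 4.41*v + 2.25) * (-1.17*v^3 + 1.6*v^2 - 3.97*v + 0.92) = -0.7605*v^5 + 6.1997*v^4 - 12.269*v^3 + 21.7057*v^2 - 12.9897*v + 2.07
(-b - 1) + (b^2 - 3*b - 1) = b^2 - 4*b - 2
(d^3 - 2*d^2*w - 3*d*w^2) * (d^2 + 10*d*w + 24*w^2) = d^5 + 8*d^4*w + d^3*w^2 - 78*d^2*w^3 - 72*d*w^4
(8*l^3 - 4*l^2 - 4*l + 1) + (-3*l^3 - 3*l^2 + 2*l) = 5*l^3 - 7*l^2 - 2*l + 1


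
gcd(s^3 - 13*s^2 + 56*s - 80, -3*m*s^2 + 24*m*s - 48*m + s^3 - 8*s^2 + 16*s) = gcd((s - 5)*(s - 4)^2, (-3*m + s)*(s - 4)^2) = s^2 - 8*s + 16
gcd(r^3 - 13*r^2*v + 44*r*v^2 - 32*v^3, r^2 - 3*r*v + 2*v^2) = r - v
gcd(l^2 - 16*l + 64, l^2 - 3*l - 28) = 1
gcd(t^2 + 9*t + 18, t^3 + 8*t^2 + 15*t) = t + 3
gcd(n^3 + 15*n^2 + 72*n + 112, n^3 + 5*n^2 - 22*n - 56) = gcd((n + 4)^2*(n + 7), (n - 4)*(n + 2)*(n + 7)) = n + 7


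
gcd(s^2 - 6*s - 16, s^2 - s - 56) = s - 8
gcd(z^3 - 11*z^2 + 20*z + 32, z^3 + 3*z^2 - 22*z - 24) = z^2 - 3*z - 4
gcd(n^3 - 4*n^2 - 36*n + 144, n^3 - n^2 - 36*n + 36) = n^2 - 36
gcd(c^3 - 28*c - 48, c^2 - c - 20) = c + 4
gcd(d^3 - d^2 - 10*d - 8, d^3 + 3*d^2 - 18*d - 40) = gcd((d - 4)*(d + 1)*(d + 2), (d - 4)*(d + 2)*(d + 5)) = d^2 - 2*d - 8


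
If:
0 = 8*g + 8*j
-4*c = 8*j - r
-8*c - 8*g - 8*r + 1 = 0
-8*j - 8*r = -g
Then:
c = 73/1128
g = 4/141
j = -4/141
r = 3/94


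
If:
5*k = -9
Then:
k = -9/5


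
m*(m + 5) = m^2 + 5*m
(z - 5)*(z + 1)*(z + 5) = z^3 + z^2 - 25*z - 25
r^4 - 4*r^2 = r^2*(r - 2)*(r + 2)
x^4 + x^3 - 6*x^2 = x^2*(x - 2)*(x + 3)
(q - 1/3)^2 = q^2 - 2*q/3 + 1/9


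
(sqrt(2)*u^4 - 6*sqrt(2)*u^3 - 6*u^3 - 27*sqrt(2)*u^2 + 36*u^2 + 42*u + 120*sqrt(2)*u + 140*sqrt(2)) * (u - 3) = sqrt(2)*u^5 - 9*sqrt(2)*u^4 - 6*u^4 - 9*sqrt(2)*u^3 + 54*u^3 - 66*u^2 + 201*sqrt(2)*u^2 - 220*sqrt(2)*u - 126*u - 420*sqrt(2)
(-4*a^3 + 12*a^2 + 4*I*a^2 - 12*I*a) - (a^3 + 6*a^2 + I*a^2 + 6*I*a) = -5*a^3 + 6*a^2 + 3*I*a^2 - 18*I*a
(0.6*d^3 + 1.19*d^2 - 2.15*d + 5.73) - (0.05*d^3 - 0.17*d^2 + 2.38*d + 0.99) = 0.55*d^3 + 1.36*d^2 - 4.53*d + 4.74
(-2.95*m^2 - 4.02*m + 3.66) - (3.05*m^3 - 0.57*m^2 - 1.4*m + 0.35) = -3.05*m^3 - 2.38*m^2 - 2.62*m + 3.31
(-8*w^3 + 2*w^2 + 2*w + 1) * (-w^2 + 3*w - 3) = 8*w^5 - 26*w^4 + 28*w^3 - w^2 - 3*w - 3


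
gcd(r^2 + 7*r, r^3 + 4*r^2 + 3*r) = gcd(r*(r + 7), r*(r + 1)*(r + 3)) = r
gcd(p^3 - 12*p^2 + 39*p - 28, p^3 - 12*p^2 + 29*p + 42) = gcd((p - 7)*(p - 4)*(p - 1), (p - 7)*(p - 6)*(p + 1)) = p - 7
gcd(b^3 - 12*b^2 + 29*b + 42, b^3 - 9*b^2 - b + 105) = b - 7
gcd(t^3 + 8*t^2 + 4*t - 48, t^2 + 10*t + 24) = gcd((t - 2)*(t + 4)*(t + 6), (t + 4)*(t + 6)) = t^2 + 10*t + 24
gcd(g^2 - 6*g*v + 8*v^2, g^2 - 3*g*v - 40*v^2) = 1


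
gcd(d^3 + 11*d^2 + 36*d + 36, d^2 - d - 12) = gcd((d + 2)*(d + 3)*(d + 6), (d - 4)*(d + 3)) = d + 3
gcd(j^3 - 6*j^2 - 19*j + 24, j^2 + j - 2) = j - 1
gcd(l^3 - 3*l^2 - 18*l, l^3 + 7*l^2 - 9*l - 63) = l + 3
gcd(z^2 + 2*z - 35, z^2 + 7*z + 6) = 1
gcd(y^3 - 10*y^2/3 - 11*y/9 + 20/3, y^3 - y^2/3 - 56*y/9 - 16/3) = y^2 - 5*y/3 - 4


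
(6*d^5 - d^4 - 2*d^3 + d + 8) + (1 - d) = 6*d^5 - d^4 - 2*d^3 + 9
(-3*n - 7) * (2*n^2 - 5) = -6*n^3 - 14*n^2 + 15*n + 35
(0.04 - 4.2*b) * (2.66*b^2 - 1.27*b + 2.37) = -11.172*b^3 + 5.4404*b^2 - 10.0048*b + 0.0948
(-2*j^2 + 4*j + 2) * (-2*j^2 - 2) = 4*j^4 - 8*j^3 - 8*j - 4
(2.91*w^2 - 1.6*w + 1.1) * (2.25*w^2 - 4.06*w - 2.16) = 6.5475*w^4 - 15.4146*w^3 + 2.6854*w^2 - 1.01*w - 2.376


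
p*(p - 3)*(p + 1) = p^3 - 2*p^2 - 3*p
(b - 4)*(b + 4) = b^2 - 16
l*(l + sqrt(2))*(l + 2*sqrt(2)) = l^3 + 3*sqrt(2)*l^2 + 4*l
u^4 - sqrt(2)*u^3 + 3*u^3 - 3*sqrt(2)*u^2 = u^2*(u + 3)*(u - sqrt(2))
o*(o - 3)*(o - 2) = o^3 - 5*o^2 + 6*o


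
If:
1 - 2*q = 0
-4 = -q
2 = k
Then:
No Solution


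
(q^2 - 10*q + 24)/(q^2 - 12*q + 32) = (q - 6)/(q - 8)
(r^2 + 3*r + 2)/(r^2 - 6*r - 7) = (r + 2)/(r - 7)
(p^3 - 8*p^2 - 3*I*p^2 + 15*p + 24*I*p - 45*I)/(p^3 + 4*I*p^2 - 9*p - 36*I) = (p^2 - p*(5 + 3*I) + 15*I)/(p^2 + p*(3 + 4*I) + 12*I)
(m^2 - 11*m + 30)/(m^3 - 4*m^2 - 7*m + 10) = (m - 6)/(m^2 + m - 2)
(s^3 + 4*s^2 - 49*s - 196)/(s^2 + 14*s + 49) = (s^2 - 3*s - 28)/(s + 7)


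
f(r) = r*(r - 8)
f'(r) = 2*r - 8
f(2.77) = -14.49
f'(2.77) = -2.46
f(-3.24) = 36.42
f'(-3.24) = -14.48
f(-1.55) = 14.80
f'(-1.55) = -11.10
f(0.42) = -3.18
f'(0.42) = -7.16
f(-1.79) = 17.52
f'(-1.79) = -11.58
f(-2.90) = 31.61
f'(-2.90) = -13.80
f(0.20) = -1.56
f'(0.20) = -7.60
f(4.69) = -15.52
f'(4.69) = 1.38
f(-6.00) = 84.00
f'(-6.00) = -20.00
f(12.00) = 48.00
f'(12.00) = 16.00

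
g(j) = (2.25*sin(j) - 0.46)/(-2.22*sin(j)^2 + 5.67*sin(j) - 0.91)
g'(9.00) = -0.47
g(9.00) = 0.45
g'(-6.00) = 1.45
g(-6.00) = 0.34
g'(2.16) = -0.25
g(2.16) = 0.62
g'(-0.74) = 0.09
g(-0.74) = 0.34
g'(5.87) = 0.16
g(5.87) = 0.38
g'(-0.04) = 0.50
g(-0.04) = 0.48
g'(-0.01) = 0.62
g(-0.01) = 0.50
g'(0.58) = 0.34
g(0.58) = 0.51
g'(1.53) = 0.02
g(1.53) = 0.70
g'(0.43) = 0.46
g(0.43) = 0.45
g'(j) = (4.44*sin(j)*cos(j) - 5.67*cos(j))*(2.25*sin(j) - 0.46)/(-2.22*sin(j)^2 + 5.67*sin(j) - 0.91)^2 + 2.25*cos(j)/(-2.22*sin(j)^2 + 5.67*sin(j) - 0.91)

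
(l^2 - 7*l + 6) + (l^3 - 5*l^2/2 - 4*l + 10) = l^3 - 3*l^2/2 - 11*l + 16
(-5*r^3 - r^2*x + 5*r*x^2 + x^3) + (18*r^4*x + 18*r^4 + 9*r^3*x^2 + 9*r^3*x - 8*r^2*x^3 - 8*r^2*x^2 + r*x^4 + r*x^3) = 18*r^4*x + 18*r^4 + 9*r^3*x^2 + 9*r^3*x - 5*r^3 - 8*r^2*x^3 - 8*r^2*x^2 - r^2*x + r*x^4 + r*x^3 + 5*r*x^2 + x^3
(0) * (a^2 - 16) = 0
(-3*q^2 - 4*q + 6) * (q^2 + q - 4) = -3*q^4 - 7*q^3 + 14*q^2 + 22*q - 24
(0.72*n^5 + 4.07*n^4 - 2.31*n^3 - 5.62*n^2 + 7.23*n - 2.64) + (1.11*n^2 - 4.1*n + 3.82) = 0.72*n^5 + 4.07*n^4 - 2.31*n^3 - 4.51*n^2 + 3.13*n + 1.18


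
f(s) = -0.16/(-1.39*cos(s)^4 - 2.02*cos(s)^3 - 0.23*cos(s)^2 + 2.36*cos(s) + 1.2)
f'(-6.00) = 4.75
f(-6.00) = -0.56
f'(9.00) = -0.39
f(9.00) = 0.28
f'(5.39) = -0.06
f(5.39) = -0.09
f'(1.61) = -0.31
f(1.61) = -0.14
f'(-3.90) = -2.92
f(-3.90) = 0.65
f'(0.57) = 0.39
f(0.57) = -0.14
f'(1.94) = -1.96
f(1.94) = -0.41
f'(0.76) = 0.13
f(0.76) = -0.10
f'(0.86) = 0.07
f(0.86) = -0.09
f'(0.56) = 0.41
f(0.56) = -0.15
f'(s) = -0.16*(-5.56*sin(s)*cos(s)^3 - 6.06*sin(s)*cos(s)^2 - 0.46*sin(s)*cos(s) + 2.36*sin(s))/(-1.39*cos(s)^4 - 2.02*cos(s)^3 - 0.23*cos(s)^2 + 2.36*cos(s) + 1.2)^2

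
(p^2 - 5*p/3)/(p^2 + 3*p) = (p - 5/3)/(p + 3)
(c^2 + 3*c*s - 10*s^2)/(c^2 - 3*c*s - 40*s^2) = (-c + 2*s)/(-c + 8*s)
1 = 1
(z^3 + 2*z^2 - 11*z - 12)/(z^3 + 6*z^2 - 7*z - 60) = (z + 1)/(z + 5)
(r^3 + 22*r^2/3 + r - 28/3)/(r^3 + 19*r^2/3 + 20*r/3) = (r^2 + 6*r - 7)/(r*(r + 5))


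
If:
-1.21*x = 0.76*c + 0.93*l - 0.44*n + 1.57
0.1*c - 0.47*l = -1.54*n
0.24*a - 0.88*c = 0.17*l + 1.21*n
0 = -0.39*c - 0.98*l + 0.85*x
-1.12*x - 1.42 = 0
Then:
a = 1.88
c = 1.78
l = -1.81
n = -0.67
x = -1.27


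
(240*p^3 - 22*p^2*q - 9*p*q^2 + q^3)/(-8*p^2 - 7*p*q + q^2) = (-30*p^2 - p*q + q^2)/(p + q)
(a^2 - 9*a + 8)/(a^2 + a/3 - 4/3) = 3*(a - 8)/(3*a + 4)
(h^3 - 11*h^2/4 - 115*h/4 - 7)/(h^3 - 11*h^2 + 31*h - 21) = (h^2 + 17*h/4 + 1)/(h^2 - 4*h + 3)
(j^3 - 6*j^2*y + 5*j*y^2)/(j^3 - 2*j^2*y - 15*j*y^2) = (j - y)/(j + 3*y)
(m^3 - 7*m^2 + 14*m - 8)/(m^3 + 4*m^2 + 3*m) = (m^3 - 7*m^2 + 14*m - 8)/(m*(m^2 + 4*m + 3))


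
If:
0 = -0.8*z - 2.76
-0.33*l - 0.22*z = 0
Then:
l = 2.30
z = -3.45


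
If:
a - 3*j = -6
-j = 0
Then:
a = -6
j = 0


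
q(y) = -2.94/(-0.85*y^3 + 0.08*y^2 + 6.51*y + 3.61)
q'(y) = -2.94*(2.55*y^2 - 0.16*y - 6.51)/(-0.85*y^3 + 0.08*y^2 + 6.51*y + 3.61)^2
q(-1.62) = 0.94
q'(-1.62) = -0.13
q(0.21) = -0.59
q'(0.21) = 0.76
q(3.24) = 0.87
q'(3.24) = -5.12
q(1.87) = -0.28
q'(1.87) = -0.06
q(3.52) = 0.31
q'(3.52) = -0.79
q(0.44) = -0.46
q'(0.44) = 0.43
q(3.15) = 1.77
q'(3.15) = -19.58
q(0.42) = -0.47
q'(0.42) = 0.45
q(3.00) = -3.23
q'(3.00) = -56.66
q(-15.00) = -0.00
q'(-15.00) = -0.00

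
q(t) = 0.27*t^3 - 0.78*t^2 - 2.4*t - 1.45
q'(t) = 0.81*t^2 - 1.56*t - 2.4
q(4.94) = 0.21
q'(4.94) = 9.66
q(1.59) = -6.15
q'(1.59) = -2.83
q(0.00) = -1.45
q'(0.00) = -2.40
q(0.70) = -3.42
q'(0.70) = -3.10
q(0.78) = -3.67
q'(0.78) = -3.12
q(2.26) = -7.74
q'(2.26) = -1.79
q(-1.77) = -1.14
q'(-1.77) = 2.90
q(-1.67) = -0.87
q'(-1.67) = 2.46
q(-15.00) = -1052.20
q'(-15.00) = 203.25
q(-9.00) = -239.86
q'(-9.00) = 77.25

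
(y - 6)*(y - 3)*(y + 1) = y^3 - 8*y^2 + 9*y + 18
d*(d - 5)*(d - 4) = d^3 - 9*d^2 + 20*d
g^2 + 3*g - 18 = (g - 3)*(g + 6)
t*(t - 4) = t^2 - 4*t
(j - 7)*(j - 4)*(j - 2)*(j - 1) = j^4 - 14*j^3 + 63*j^2 - 106*j + 56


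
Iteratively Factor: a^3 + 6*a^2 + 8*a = (a)*(a^2 + 6*a + 8) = a*(a + 4)*(a + 2)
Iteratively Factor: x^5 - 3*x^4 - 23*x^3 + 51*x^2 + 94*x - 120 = (x - 5)*(x^4 + 2*x^3 - 13*x^2 - 14*x + 24) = (x - 5)*(x + 4)*(x^3 - 2*x^2 - 5*x + 6) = (x - 5)*(x - 3)*(x + 4)*(x^2 + x - 2) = (x - 5)*(x - 3)*(x + 2)*(x + 4)*(x - 1)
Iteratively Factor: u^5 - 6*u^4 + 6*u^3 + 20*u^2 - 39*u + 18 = (u - 1)*(u^4 - 5*u^3 + u^2 + 21*u - 18) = (u - 3)*(u - 1)*(u^3 - 2*u^2 - 5*u + 6) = (u - 3)^2*(u - 1)*(u^2 + u - 2) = (u - 3)^2*(u - 1)*(u + 2)*(u - 1)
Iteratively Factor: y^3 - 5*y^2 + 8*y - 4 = (y - 2)*(y^2 - 3*y + 2) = (y - 2)*(y - 1)*(y - 2)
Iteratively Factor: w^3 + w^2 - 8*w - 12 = (w - 3)*(w^2 + 4*w + 4) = (w - 3)*(w + 2)*(w + 2)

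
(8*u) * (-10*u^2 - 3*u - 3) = -80*u^3 - 24*u^2 - 24*u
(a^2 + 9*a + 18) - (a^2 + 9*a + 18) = 0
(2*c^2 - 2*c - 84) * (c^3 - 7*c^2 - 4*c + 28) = 2*c^5 - 16*c^4 - 78*c^3 + 652*c^2 + 280*c - 2352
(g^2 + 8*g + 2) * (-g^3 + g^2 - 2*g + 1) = -g^5 - 7*g^4 + 4*g^3 - 13*g^2 + 4*g + 2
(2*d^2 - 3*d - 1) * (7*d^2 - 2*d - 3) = 14*d^4 - 25*d^3 - 7*d^2 + 11*d + 3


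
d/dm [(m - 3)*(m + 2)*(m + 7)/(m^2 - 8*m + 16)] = (m^3 - 12*m^2 - 35*m + 136)/(m^3 - 12*m^2 + 48*m - 64)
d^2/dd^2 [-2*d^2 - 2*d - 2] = -4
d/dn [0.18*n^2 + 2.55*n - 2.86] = 0.36*n + 2.55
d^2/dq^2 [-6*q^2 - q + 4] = -12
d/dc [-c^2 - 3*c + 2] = -2*c - 3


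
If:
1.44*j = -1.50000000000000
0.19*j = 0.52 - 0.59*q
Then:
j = -1.04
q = 1.22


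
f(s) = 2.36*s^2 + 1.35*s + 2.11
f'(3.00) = 15.51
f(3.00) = 27.40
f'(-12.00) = -55.29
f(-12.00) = 325.75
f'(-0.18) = 0.50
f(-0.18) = 1.94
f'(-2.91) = -12.39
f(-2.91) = 18.17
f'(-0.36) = -0.35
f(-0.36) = 1.93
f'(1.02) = 6.16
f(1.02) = 5.94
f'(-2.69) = -11.35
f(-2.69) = 15.56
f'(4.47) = 22.45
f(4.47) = 55.30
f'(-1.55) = -5.97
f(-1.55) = 5.69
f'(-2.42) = -10.07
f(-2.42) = 12.66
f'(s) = 4.72*s + 1.35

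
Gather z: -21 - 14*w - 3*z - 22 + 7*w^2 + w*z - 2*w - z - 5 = 7*w^2 - 16*w + z*(w - 4) - 48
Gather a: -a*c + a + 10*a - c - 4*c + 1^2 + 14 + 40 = a*(11 - c) - 5*c + 55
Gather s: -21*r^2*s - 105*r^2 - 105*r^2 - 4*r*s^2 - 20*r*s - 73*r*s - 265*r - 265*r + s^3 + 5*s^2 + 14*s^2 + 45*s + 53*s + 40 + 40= -210*r^2 - 530*r + s^3 + s^2*(19 - 4*r) + s*(-21*r^2 - 93*r + 98) + 80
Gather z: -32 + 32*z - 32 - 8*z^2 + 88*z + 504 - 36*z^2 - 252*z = -44*z^2 - 132*z + 440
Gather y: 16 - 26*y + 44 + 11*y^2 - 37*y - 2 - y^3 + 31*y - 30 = -y^3 + 11*y^2 - 32*y + 28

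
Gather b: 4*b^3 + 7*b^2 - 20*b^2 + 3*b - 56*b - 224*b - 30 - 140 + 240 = 4*b^3 - 13*b^2 - 277*b + 70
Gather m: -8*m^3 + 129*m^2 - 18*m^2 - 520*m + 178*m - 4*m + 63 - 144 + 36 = -8*m^3 + 111*m^2 - 346*m - 45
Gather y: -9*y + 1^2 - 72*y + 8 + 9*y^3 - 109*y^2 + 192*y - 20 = 9*y^3 - 109*y^2 + 111*y - 11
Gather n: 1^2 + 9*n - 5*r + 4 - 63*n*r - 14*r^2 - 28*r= n*(9 - 63*r) - 14*r^2 - 33*r + 5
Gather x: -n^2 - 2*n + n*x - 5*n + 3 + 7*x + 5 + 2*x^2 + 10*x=-n^2 - 7*n + 2*x^2 + x*(n + 17) + 8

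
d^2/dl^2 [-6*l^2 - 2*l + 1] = -12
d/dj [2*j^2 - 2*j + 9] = 4*j - 2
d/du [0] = 0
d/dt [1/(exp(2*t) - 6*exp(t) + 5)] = 2*(3 - exp(t))*exp(t)/(exp(2*t) - 6*exp(t) + 5)^2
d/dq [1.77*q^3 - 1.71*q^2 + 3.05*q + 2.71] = 5.31*q^2 - 3.42*q + 3.05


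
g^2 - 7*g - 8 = (g - 8)*(g + 1)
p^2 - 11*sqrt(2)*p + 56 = (p - 7*sqrt(2))*(p - 4*sqrt(2))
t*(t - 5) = t^2 - 5*t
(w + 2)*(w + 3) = w^2 + 5*w + 6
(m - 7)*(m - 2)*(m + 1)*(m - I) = m^4 - 8*m^3 - I*m^3 + 5*m^2 + 8*I*m^2 + 14*m - 5*I*m - 14*I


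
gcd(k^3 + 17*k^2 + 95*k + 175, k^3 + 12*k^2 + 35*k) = k^2 + 12*k + 35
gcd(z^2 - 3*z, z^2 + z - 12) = z - 3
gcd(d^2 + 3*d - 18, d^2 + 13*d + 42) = d + 6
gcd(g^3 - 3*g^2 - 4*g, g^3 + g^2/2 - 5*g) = g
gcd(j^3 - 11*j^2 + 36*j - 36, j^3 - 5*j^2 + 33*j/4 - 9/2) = j - 2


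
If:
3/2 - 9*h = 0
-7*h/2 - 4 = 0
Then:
No Solution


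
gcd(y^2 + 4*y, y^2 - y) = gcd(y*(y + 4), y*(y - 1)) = y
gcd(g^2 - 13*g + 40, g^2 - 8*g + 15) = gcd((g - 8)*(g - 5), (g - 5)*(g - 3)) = g - 5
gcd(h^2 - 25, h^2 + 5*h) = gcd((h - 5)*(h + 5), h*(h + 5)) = h + 5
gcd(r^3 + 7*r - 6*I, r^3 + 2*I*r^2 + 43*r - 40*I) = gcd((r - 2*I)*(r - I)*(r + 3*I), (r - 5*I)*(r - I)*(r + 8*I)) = r - I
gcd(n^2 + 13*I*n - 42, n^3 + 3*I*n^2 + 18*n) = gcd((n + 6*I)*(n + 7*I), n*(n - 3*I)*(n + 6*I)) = n + 6*I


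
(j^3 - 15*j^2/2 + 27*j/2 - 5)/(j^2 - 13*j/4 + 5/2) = 2*(2*j^2 - 11*j + 5)/(4*j - 5)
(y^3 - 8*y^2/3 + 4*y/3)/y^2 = y - 8/3 + 4/(3*y)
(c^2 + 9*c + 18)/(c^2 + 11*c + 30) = (c + 3)/(c + 5)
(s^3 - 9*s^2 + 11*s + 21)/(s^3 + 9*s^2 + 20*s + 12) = (s^2 - 10*s + 21)/(s^2 + 8*s + 12)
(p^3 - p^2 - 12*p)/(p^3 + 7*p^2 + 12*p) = (p - 4)/(p + 4)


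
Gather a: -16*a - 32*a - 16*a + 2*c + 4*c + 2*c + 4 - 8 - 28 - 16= -64*a + 8*c - 48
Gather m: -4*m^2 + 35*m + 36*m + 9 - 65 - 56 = -4*m^2 + 71*m - 112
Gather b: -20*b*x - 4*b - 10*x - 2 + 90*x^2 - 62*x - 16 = b*(-20*x - 4) + 90*x^2 - 72*x - 18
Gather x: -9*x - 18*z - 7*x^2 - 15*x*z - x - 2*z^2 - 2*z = -7*x^2 + x*(-15*z - 10) - 2*z^2 - 20*z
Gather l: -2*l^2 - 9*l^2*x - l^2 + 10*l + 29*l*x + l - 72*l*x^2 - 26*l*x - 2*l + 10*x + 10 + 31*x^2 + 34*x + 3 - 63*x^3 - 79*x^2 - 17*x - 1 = l^2*(-9*x - 3) + l*(-72*x^2 + 3*x + 9) - 63*x^3 - 48*x^2 + 27*x + 12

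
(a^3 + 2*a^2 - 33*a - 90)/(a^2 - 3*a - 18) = a + 5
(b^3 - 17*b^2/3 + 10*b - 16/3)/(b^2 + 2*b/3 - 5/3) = (3*b^2 - 14*b + 16)/(3*b + 5)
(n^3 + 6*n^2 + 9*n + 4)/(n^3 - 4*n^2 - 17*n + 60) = (n^2 + 2*n + 1)/(n^2 - 8*n + 15)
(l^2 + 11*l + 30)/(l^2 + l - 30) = (l + 5)/(l - 5)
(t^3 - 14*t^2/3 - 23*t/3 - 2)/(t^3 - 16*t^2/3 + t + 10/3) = (3*t^3 - 14*t^2 - 23*t - 6)/(3*t^3 - 16*t^2 + 3*t + 10)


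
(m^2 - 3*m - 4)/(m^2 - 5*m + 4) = (m + 1)/(m - 1)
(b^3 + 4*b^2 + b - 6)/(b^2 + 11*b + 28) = (b^3 + 4*b^2 + b - 6)/(b^2 + 11*b + 28)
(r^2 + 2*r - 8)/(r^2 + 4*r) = (r - 2)/r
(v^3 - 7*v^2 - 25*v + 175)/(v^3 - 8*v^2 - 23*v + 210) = (v - 5)/(v - 6)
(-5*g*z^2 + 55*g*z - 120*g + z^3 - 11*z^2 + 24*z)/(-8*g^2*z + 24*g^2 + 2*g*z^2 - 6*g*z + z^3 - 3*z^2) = (-5*g*z + 40*g + z^2 - 8*z)/(-8*g^2 + 2*g*z + z^2)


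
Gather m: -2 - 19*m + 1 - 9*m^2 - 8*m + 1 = -9*m^2 - 27*m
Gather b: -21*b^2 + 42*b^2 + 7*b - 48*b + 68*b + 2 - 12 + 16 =21*b^2 + 27*b + 6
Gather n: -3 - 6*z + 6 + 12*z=6*z + 3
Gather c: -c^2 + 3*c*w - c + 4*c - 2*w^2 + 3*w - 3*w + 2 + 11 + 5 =-c^2 + c*(3*w + 3) - 2*w^2 + 18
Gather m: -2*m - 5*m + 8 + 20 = 28 - 7*m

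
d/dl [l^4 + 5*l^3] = l^2*(4*l + 15)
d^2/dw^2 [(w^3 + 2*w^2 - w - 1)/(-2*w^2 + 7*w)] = 2*(-73*w^3 + 12*w^2 - 42*w + 49)/(w^3*(8*w^3 - 84*w^2 + 294*w - 343))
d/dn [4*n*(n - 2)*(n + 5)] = 12*n^2 + 24*n - 40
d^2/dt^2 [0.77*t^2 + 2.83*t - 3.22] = 1.54000000000000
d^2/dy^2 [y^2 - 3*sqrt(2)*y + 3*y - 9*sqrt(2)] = 2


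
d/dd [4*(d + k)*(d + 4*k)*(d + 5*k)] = 12*d^2 + 80*d*k + 116*k^2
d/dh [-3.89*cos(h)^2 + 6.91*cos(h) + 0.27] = (7.78*cos(h) - 6.91)*sin(h)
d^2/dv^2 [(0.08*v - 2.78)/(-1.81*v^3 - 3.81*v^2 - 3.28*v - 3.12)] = (-1.572528*v^5 + 105.980568*v^4 + 305.36584*v^3 + 346.575684*v^2 + 119.957184*v - 4.63875200000001)/(5.929741*v^9 + 37.445823*v^8 + 111.059247*v^7 + 221.685885*v^6 + 330.351528*v^5 + 369.976104*v^4 + 322.08544*v^3 + 211.962816*v^2 + 95.786496*v + 30.371328)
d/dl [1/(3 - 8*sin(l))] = 8*cos(l)/(8*sin(l) - 3)^2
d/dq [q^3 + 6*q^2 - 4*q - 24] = 3*q^2 + 12*q - 4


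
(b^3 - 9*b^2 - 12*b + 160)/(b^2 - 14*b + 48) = (b^2 - b - 20)/(b - 6)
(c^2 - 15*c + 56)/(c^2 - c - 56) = (c - 7)/(c + 7)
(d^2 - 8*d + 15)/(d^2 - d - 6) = (d - 5)/(d + 2)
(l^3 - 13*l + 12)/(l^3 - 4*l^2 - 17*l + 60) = (l - 1)/(l - 5)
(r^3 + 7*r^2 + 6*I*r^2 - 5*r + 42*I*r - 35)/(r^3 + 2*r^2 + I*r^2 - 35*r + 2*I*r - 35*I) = (r + 5*I)/(r - 5)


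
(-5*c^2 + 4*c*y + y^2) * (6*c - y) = -30*c^3 + 29*c^2*y + 2*c*y^2 - y^3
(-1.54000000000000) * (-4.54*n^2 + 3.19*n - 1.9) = 6.9916*n^2 - 4.9126*n + 2.926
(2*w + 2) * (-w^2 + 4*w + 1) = -2*w^3 + 6*w^2 + 10*w + 2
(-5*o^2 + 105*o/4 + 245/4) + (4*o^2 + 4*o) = -o^2 + 121*o/4 + 245/4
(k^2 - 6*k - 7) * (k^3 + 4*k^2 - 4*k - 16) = k^5 - 2*k^4 - 35*k^3 - 20*k^2 + 124*k + 112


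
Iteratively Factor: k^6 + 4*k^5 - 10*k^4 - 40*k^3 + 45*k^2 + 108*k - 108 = (k - 1)*(k^5 + 5*k^4 - 5*k^3 - 45*k^2 + 108) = (k - 2)*(k - 1)*(k^4 + 7*k^3 + 9*k^2 - 27*k - 54) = (k - 2)*(k - 1)*(k + 3)*(k^3 + 4*k^2 - 3*k - 18) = (k - 2)*(k - 1)*(k + 3)^2*(k^2 + k - 6) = (k - 2)*(k - 1)*(k + 3)^3*(k - 2)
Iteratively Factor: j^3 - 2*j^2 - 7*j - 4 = (j + 1)*(j^2 - 3*j - 4) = (j + 1)^2*(j - 4)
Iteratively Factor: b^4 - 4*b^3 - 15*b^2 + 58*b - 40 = (b - 1)*(b^3 - 3*b^2 - 18*b + 40) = (b - 5)*(b - 1)*(b^2 + 2*b - 8) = (b - 5)*(b - 1)*(b + 4)*(b - 2)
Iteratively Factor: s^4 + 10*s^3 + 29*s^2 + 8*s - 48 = (s + 3)*(s^3 + 7*s^2 + 8*s - 16) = (s + 3)*(s + 4)*(s^2 + 3*s - 4) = (s + 3)*(s + 4)^2*(s - 1)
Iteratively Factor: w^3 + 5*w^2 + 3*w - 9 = (w + 3)*(w^2 + 2*w - 3) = (w + 3)^2*(w - 1)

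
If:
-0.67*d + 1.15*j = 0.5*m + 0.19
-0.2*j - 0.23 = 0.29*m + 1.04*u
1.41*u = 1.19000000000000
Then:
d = -3.23507462686567*m - 9.79022440986557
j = -1.45*m - 5.5386524822695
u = 0.84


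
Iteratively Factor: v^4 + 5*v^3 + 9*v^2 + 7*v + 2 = (v + 1)*(v^3 + 4*v^2 + 5*v + 2) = (v + 1)*(v + 2)*(v^2 + 2*v + 1) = (v + 1)^2*(v + 2)*(v + 1)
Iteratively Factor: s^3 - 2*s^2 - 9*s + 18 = (s - 3)*(s^2 + s - 6) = (s - 3)*(s - 2)*(s + 3)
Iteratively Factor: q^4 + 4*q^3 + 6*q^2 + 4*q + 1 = (q + 1)*(q^3 + 3*q^2 + 3*q + 1) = (q + 1)^2*(q^2 + 2*q + 1) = (q + 1)^3*(q + 1)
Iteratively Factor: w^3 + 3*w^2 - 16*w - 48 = (w - 4)*(w^2 + 7*w + 12) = (w - 4)*(w + 3)*(w + 4)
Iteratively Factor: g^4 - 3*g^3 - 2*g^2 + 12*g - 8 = (g - 2)*(g^3 - g^2 - 4*g + 4) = (g - 2)*(g - 1)*(g^2 - 4) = (g - 2)*(g - 1)*(g + 2)*(g - 2)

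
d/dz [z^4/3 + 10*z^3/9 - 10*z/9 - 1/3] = 4*z^3/3 + 10*z^2/3 - 10/9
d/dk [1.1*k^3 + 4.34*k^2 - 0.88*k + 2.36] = 3.3*k^2 + 8.68*k - 0.88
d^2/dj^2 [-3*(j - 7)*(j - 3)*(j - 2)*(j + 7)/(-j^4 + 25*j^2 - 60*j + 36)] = 6*(-5*j^3 - 129*j^2 - 735*j - 1483)/(j^6 + 15*j^5 + 57*j^4 - 55*j^3 - 342*j^2 + 540*j - 216)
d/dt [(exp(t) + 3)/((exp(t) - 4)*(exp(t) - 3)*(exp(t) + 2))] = 2*(-exp(3*t) - 2*exp(2*t) + 15*exp(t) + 15)*exp(t)/(exp(6*t) - 10*exp(5*t) + 21*exp(4*t) + 68*exp(3*t) - 236*exp(2*t) - 96*exp(t) + 576)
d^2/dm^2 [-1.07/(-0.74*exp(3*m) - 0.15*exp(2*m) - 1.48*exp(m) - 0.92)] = (1.07*(2.22*exp(2*m) + 0.3*exp(m) + 1.48)*(4.44*exp(2*m) + 0.6*exp(m) + 2.96)*exp(m) - (7.1262*exp(2*m) + 0.642*exp(m) + 1.5836)*(0.74*exp(3*m) + 0.15*exp(2*m) + 1.48*exp(m) + 0.92))*exp(m)/(0.74*exp(3*m) + 0.15*exp(2*m) + 1.48*exp(m) + 0.92)^3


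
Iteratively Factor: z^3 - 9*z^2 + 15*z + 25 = (z - 5)*(z^2 - 4*z - 5) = (z - 5)^2*(z + 1)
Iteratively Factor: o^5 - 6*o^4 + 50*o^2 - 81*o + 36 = (o - 1)*(o^4 - 5*o^3 - 5*o^2 + 45*o - 36) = (o - 4)*(o - 1)*(o^3 - o^2 - 9*o + 9) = (o - 4)*(o - 1)^2*(o^2 - 9) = (o - 4)*(o - 1)^2*(o + 3)*(o - 3)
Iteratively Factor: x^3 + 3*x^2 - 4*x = (x)*(x^2 + 3*x - 4) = x*(x + 4)*(x - 1)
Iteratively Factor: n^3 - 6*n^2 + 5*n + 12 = (n - 4)*(n^2 - 2*n - 3) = (n - 4)*(n - 3)*(n + 1)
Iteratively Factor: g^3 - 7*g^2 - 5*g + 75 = (g + 3)*(g^2 - 10*g + 25) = (g - 5)*(g + 3)*(g - 5)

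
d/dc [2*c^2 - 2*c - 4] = 4*c - 2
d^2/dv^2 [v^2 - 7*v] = 2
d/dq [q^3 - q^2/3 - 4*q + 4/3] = 3*q^2 - 2*q/3 - 4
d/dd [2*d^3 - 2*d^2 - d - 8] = 6*d^2 - 4*d - 1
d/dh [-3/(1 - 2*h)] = -6/(2*h - 1)^2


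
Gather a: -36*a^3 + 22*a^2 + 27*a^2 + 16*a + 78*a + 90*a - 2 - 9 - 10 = -36*a^3 + 49*a^2 + 184*a - 21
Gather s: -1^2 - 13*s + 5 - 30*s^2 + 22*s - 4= -30*s^2 + 9*s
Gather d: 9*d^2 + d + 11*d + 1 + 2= 9*d^2 + 12*d + 3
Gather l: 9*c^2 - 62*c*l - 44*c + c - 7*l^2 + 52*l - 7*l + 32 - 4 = 9*c^2 - 43*c - 7*l^2 + l*(45 - 62*c) + 28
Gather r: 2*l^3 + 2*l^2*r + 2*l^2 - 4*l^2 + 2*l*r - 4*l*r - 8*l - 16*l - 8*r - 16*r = 2*l^3 - 2*l^2 - 24*l + r*(2*l^2 - 2*l - 24)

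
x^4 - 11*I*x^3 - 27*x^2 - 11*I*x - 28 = (x - 7*I)*(x - 4*I)*(x - I)*(x + I)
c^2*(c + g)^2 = c^4 + 2*c^3*g + c^2*g^2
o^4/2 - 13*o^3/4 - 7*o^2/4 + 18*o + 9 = (o/2 + 1)*(o - 6)*(o - 3)*(o + 1/2)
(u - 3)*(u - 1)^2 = u^3 - 5*u^2 + 7*u - 3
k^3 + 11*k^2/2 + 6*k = k*(k + 3/2)*(k + 4)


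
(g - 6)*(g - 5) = g^2 - 11*g + 30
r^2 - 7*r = r*(r - 7)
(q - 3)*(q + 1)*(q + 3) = q^3 + q^2 - 9*q - 9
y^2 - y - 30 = (y - 6)*(y + 5)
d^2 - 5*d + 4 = (d - 4)*(d - 1)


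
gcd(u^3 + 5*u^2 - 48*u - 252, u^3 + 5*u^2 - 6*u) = u + 6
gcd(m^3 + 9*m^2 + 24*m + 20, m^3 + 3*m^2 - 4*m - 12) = m + 2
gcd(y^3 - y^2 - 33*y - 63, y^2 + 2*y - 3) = y + 3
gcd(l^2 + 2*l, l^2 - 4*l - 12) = l + 2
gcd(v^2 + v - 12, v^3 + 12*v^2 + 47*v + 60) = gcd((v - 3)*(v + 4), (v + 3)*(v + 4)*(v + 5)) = v + 4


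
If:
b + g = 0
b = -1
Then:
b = -1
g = 1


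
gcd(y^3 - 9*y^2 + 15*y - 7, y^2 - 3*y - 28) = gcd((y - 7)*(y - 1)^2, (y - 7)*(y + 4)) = y - 7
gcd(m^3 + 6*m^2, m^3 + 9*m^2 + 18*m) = m^2 + 6*m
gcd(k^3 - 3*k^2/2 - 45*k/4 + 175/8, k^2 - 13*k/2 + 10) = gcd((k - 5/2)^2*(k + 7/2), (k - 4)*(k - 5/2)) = k - 5/2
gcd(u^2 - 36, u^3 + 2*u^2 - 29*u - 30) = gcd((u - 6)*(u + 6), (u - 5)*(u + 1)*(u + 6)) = u + 6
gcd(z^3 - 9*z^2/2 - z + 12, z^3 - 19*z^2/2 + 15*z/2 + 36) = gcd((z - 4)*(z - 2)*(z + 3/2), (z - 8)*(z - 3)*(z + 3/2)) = z + 3/2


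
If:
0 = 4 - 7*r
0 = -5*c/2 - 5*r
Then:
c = -8/7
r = 4/7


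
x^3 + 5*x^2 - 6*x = x*(x - 1)*(x + 6)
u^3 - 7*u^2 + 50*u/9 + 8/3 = (u - 6)*(u - 4/3)*(u + 1/3)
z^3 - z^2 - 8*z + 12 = (z - 2)^2*(z + 3)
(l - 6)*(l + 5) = l^2 - l - 30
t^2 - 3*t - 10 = (t - 5)*(t + 2)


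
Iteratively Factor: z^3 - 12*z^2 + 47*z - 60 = (z - 5)*(z^2 - 7*z + 12) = (z - 5)*(z - 3)*(z - 4)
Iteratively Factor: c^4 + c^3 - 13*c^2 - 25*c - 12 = (c + 3)*(c^3 - 2*c^2 - 7*c - 4) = (c - 4)*(c + 3)*(c^2 + 2*c + 1) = (c - 4)*(c + 1)*(c + 3)*(c + 1)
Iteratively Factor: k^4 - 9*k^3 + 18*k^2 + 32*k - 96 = (k - 4)*(k^3 - 5*k^2 - 2*k + 24) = (k - 4)*(k - 3)*(k^2 - 2*k - 8) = (k - 4)^2*(k - 3)*(k + 2)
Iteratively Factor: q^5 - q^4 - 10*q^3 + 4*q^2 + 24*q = (q - 3)*(q^4 + 2*q^3 - 4*q^2 - 8*q) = (q - 3)*(q + 2)*(q^3 - 4*q) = q*(q - 3)*(q + 2)*(q^2 - 4) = q*(q - 3)*(q + 2)^2*(q - 2)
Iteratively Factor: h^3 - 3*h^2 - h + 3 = (h + 1)*(h^2 - 4*h + 3) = (h - 1)*(h + 1)*(h - 3)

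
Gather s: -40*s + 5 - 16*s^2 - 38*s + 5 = -16*s^2 - 78*s + 10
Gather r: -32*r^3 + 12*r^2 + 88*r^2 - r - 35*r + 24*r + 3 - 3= -32*r^3 + 100*r^2 - 12*r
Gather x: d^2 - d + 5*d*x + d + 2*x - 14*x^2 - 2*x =d^2 + 5*d*x - 14*x^2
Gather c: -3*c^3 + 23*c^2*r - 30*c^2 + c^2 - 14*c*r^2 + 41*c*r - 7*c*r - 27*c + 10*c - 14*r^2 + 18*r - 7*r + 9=-3*c^3 + c^2*(23*r - 29) + c*(-14*r^2 + 34*r - 17) - 14*r^2 + 11*r + 9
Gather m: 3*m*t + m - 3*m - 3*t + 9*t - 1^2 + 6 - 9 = m*(3*t - 2) + 6*t - 4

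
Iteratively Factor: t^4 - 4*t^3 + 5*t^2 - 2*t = (t - 1)*(t^3 - 3*t^2 + 2*t) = (t - 2)*(t - 1)*(t^2 - t) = t*(t - 2)*(t - 1)*(t - 1)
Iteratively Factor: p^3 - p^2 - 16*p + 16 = (p + 4)*(p^2 - 5*p + 4) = (p - 4)*(p + 4)*(p - 1)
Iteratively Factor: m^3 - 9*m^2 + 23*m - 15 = (m - 3)*(m^2 - 6*m + 5) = (m - 3)*(m - 1)*(m - 5)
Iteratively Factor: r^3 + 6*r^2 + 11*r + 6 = (r + 1)*(r^2 + 5*r + 6) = (r + 1)*(r + 2)*(r + 3)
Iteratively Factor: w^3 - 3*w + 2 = (w - 1)*(w^2 + w - 2) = (w - 1)^2*(w + 2)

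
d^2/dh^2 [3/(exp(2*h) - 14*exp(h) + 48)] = 6*((7 - 2*exp(h))*(exp(2*h) - 14*exp(h) + 48) + 4*(exp(h) - 7)^2*exp(h))*exp(h)/(exp(2*h) - 14*exp(h) + 48)^3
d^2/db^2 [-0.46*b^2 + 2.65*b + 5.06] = -0.920000000000000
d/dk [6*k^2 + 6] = 12*k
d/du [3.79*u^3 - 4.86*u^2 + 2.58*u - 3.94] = 11.37*u^2 - 9.72*u + 2.58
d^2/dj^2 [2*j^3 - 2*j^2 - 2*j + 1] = 12*j - 4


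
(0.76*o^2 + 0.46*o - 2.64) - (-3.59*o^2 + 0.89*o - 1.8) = 4.35*o^2 - 0.43*o - 0.84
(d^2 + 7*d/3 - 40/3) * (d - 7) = d^3 - 14*d^2/3 - 89*d/3 + 280/3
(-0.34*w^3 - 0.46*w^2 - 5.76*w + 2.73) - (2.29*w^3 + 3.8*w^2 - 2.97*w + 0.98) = -2.63*w^3 - 4.26*w^2 - 2.79*w + 1.75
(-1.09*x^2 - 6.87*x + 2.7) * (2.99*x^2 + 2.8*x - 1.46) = -3.2591*x^4 - 23.5933*x^3 - 9.5716*x^2 + 17.5902*x - 3.942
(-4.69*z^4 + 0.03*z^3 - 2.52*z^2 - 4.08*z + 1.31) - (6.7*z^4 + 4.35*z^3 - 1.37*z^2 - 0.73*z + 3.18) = -11.39*z^4 - 4.32*z^3 - 1.15*z^2 - 3.35*z - 1.87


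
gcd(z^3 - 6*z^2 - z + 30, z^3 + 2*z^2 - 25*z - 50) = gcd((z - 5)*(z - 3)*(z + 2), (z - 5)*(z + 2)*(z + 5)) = z^2 - 3*z - 10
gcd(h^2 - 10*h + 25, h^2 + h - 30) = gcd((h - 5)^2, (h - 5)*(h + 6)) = h - 5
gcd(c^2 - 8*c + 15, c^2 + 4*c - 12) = 1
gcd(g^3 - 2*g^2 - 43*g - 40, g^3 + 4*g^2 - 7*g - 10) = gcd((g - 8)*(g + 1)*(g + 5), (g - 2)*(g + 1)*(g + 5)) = g^2 + 6*g + 5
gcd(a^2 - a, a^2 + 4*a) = a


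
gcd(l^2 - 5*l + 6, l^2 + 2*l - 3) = 1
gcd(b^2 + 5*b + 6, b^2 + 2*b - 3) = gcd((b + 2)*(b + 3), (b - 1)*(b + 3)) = b + 3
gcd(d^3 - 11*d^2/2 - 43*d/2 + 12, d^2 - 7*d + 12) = 1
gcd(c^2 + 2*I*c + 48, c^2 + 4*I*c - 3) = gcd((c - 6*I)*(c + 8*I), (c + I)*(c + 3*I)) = 1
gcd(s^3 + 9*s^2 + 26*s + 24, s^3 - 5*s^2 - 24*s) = s + 3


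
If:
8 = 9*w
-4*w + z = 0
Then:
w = 8/9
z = 32/9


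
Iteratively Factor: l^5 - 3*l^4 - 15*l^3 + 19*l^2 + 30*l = (l + 3)*(l^4 - 6*l^3 + 3*l^2 + 10*l) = (l - 2)*(l + 3)*(l^3 - 4*l^2 - 5*l) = l*(l - 2)*(l + 3)*(l^2 - 4*l - 5) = l*(l - 2)*(l + 1)*(l + 3)*(l - 5)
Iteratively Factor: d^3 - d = (d - 1)*(d^2 + d) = d*(d - 1)*(d + 1)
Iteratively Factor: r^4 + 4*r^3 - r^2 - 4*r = (r)*(r^3 + 4*r^2 - r - 4) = r*(r - 1)*(r^2 + 5*r + 4) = r*(r - 1)*(r + 4)*(r + 1)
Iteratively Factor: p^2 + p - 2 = (p + 2)*(p - 1)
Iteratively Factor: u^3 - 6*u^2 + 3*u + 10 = (u - 5)*(u^2 - u - 2) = (u - 5)*(u + 1)*(u - 2)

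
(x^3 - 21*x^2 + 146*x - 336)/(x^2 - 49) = (x^2 - 14*x + 48)/(x + 7)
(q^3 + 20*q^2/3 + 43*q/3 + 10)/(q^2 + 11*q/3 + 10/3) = q + 3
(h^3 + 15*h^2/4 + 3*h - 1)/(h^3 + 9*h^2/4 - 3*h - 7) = (4*h - 1)/(4*h - 7)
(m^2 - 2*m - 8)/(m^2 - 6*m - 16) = (m - 4)/(m - 8)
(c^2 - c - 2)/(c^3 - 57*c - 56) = (c - 2)/(c^2 - c - 56)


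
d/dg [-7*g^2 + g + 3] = 1 - 14*g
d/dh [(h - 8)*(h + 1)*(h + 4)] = 3*h^2 - 6*h - 36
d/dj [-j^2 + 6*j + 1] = 6 - 2*j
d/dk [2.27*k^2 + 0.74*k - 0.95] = 4.54*k + 0.74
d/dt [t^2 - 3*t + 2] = 2*t - 3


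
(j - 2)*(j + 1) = j^2 - j - 2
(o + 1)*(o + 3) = o^2 + 4*o + 3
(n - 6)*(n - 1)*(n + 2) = n^3 - 5*n^2 - 8*n + 12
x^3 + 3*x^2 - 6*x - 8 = (x - 2)*(x + 1)*(x + 4)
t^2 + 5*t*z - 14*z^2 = (t - 2*z)*(t + 7*z)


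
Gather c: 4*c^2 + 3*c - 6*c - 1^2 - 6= 4*c^2 - 3*c - 7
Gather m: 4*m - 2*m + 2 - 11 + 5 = 2*m - 4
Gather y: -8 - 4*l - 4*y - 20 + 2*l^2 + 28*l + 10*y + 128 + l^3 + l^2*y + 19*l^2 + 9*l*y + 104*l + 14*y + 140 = l^3 + 21*l^2 + 128*l + y*(l^2 + 9*l + 20) + 240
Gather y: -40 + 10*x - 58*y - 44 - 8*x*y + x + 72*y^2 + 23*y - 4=11*x + 72*y^2 + y*(-8*x - 35) - 88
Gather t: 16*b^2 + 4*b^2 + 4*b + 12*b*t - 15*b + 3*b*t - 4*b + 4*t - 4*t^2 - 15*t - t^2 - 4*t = 20*b^2 - 15*b - 5*t^2 + t*(15*b - 15)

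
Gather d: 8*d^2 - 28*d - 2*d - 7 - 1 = 8*d^2 - 30*d - 8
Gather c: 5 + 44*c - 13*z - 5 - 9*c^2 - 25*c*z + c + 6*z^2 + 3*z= -9*c^2 + c*(45 - 25*z) + 6*z^2 - 10*z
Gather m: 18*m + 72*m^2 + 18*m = 72*m^2 + 36*m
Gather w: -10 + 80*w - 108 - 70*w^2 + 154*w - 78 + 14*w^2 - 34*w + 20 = -56*w^2 + 200*w - 176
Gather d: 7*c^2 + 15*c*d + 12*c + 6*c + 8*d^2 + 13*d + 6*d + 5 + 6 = 7*c^2 + 18*c + 8*d^2 + d*(15*c + 19) + 11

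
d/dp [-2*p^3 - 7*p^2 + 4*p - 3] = -6*p^2 - 14*p + 4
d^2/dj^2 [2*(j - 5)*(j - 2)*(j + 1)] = 12*j - 24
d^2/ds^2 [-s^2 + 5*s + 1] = -2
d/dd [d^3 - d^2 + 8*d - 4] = 3*d^2 - 2*d + 8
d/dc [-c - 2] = -1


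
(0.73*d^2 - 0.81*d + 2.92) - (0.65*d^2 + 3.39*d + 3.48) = 0.08*d^2 - 4.2*d - 0.56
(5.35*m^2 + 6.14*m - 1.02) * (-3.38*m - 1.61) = -18.083*m^3 - 29.3667*m^2 - 6.4378*m + 1.6422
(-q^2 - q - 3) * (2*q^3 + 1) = -2*q^5 - 2*q^4 - 6*q^3 - q^2 - q - 3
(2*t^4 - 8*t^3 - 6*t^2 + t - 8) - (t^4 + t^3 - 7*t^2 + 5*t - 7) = t^4 - 9*t^3 + t^2 - 4*t - 1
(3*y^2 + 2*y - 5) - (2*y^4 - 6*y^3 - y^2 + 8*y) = -2*y^4 + 6*y^3 + 4*y^2 - 6*y - 5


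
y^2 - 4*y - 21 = (y - 7)*(y + 3)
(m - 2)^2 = m^2 - 4*m + 4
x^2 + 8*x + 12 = (x + 2)*(x + 6)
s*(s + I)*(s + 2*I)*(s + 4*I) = s^4 + 7*I*s^3 - 14*s^2 - 8*I*s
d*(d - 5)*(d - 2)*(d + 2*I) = d^4 - 7*d^3 + 2*I*d^3 + 10*d^2 - 14*I*d^2 + 20*I*d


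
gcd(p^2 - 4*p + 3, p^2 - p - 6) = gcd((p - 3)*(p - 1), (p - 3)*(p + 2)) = p - 3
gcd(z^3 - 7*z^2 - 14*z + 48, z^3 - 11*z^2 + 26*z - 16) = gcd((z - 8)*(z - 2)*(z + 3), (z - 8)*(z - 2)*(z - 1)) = z^2 - 10*z + 16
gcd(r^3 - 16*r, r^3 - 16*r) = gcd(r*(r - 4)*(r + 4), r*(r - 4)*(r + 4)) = r^3 - 16*r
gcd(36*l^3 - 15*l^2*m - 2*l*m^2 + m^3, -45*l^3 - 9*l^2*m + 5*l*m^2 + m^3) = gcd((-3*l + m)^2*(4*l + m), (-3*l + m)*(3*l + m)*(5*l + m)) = 3*l - m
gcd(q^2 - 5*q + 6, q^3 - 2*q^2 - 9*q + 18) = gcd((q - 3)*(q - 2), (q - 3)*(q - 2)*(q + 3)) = q^2 - 5*q + 6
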